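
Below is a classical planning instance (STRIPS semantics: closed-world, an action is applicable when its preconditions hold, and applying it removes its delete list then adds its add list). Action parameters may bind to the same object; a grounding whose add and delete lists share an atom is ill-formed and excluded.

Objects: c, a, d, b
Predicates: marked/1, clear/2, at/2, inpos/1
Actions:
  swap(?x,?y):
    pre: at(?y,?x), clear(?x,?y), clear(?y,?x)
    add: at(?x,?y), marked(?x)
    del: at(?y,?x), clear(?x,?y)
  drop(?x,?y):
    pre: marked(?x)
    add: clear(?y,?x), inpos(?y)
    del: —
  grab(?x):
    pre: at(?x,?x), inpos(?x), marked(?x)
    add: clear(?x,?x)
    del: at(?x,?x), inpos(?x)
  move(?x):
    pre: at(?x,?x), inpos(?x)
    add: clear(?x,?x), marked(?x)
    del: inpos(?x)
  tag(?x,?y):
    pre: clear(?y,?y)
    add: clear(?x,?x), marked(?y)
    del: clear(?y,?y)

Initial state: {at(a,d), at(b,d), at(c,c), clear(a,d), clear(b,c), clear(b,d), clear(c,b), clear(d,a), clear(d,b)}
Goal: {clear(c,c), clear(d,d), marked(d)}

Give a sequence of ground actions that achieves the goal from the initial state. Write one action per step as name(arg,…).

1. swap(d,a)  →  {at(b,d), at(c,c), at(d,a), clear(a,d), clear(b,c), clear(b,d), clear(c,b), clear(d,b), marked(d)}
2. drop(d,c)  →  {at(b,d), at(c,c), at(d,a), clear(a,d), clear(b,c), clear(b,d), clear(c,b), clear(c,d), clear(d,b), inpos(c), marked(d)}
3. drop(d,d)  →  {at(b,d), at(c,c), at(d,a), clear(a,d), clear(b,c), clear(b,d), clear(c,b), clear(c,d), clear(d,b), clear(d,d), inpos(c), inpos(d), marked(d)}
4. move(c)  →  {at(b,d), at(c,c), at(d,a), clear(a,d), clear(b,c), clear(b,d), clear(c,b), clear(c,c), clear(c,d), clear(d,b), clear(d,d), inpos(d), marked(c), marked(d)}

swap(d,a); drop(d,c); drop(d,d); move(c)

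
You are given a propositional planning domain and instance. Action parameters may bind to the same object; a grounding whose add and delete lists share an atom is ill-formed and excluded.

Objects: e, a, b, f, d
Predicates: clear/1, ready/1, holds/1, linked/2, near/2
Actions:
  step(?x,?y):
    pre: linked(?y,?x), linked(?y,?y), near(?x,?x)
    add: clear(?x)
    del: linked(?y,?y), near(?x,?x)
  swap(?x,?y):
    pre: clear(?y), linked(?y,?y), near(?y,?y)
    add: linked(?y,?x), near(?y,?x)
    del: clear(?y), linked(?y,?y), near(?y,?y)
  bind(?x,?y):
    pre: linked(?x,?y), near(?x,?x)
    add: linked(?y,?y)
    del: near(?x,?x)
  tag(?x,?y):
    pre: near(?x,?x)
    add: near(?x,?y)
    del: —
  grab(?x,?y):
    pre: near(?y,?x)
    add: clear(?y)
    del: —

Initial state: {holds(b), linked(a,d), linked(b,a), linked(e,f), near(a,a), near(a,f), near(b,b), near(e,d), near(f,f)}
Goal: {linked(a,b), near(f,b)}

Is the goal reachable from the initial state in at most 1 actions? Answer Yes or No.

1. bind(b,a)  →  {holds(b), linked(a,a), linked(a,d), linked(b,a), linked(e,f), near(a,a), near(a,f), near(e,d), near(f,f)}
2. tag(f,b)  →  {holds(b), linked(a,a), linked(a,d), linked(b,a), linked(e,f), near(a,a), near(a,f), near(e,d), near(f,b), near(f,f)}
3. grab(a,a)  →  {clear(a), holds(b), linked(a,a), linked(a,d), linked(b,a), linked(e,f), near(a,a), near(a,f), near(e,d), near(f,b), near(f,f)}
4. swap(b,a)  →  {holds(b), linked(a,b), linked(a,d), linked(b,a), linked(e,f), near(a,b), near(a,f), near(e,d), near(f,b), near(f,f)}
optimal plan length = 4; 4 > 1

No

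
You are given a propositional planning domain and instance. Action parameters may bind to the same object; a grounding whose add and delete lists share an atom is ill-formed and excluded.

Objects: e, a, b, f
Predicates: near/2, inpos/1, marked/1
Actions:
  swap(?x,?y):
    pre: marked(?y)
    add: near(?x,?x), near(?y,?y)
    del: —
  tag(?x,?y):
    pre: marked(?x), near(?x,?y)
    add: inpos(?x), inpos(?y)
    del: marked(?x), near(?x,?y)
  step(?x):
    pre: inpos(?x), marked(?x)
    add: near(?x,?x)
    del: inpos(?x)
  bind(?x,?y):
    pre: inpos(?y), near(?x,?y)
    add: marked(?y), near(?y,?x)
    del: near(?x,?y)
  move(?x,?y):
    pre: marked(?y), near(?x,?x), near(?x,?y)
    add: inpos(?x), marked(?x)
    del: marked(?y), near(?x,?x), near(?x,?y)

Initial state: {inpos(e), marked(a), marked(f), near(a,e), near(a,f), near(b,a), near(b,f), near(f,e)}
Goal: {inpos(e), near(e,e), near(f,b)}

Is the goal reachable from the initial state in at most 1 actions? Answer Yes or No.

1. swap(e,a)  →  {inpos(e), marked(a), marked(f), near(a,a), near(a,e), near(a,f), near(b,a), near(b,f), near(e,e), near(f,e)}
2. tag(a,f)  →  {inpos(a), inpos(e), inpos(f), marked(f), near(a,a), near(a,e), near(b,a), near(b,f), near(e,e), near(f,e)}
3. bind(b,f)  →  {inpos(a), inpos(e), inpos(f), marked(f), near(a,a), near(a,e), near(b,a), near(e,e), near(f,b), near(f,e)}
optimal plan length = 3; 3 > 1

No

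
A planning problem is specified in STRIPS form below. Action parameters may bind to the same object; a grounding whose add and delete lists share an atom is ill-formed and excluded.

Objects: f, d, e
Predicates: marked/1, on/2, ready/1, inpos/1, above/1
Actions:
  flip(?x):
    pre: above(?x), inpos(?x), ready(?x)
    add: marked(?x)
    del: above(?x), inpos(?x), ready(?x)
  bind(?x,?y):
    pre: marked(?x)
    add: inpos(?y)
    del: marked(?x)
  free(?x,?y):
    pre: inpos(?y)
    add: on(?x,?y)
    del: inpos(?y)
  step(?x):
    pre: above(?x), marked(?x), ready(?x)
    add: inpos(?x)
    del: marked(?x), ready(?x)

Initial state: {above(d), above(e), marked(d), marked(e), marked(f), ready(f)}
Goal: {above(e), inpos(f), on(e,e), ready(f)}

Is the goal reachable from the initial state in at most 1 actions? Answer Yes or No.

No

1. bind(f,f)  →  {above(d), above(e), inpos(f), marked(d), marked(e), ready(f)}
2. bind(d,e)  →  {above(d), above(e), inpos(e), inpos(f), marked(e), ready(f)}
3. free(e,e)  →  {above(d), above(e), inpos(f), marked(e), on(e,e), ready(f)}
optimal plan length = 3; 3 > 1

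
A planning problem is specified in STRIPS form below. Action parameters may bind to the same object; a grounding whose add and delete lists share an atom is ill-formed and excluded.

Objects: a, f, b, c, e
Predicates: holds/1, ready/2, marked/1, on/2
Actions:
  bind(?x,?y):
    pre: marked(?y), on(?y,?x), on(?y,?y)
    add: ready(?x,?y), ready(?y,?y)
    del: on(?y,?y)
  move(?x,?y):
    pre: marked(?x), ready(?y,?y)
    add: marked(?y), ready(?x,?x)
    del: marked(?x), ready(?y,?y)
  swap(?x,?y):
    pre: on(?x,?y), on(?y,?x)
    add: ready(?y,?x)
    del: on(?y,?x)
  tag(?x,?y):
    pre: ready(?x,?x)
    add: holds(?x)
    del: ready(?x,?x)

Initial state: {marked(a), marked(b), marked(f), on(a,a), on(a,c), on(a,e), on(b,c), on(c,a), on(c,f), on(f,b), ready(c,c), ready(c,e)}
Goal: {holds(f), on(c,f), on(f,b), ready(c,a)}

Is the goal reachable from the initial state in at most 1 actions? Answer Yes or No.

No

1. bind(c,a)  →  {marked(a), marked(b), marked(f), on(a,c), on(a,e), on(b,c), on(c,a), on(c,f), on(f,b), ready(a,a), ready(c,a), ready(c,c), ready(c,e)}
2. move(f,a)  →  {marked(a), marked(b), on(a,c), on(a,e), on(b,c), on(c,a), on(c,f), on(f,b), ready(c,a), ready(c,c), ready(c,e), ready(f,f)}
3. tag(f,a)  →  {holds(f), marked(a), marked(b), on(a,c), on(a,e), on(b,c), on(c,a), on(c,f), on(f,b), ready(c,a), ready(c,c), ready(c,e)}
optimal plan length = 3; 3 > 1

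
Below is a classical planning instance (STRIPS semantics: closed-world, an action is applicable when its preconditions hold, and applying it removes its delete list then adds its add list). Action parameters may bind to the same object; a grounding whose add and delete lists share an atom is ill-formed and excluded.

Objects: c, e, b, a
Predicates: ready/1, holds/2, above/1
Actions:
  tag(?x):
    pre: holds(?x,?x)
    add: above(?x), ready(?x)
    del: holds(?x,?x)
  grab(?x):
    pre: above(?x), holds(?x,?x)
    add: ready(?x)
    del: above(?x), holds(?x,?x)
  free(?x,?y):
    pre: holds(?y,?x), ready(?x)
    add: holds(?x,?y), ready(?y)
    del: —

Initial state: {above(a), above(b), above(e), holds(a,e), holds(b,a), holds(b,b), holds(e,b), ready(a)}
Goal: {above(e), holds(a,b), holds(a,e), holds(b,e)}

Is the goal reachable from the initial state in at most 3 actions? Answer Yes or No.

Yes

1. free(a,b)  →  {above(a), above(b), above(e), holds(a,b), holds(a,e), holds(b,a), holds(b,b), holds(e,b), ready(a), ready(b)}
2. free(b,e)  →  {above(a), above(b), above(e), holds(a,b), holds(a,e), holds(b,a), holds(b,b), holds(b,e), holds(e,b), ready(a), ready(b), ready(e)}
optimal plan length = 2; 2 ≤ 3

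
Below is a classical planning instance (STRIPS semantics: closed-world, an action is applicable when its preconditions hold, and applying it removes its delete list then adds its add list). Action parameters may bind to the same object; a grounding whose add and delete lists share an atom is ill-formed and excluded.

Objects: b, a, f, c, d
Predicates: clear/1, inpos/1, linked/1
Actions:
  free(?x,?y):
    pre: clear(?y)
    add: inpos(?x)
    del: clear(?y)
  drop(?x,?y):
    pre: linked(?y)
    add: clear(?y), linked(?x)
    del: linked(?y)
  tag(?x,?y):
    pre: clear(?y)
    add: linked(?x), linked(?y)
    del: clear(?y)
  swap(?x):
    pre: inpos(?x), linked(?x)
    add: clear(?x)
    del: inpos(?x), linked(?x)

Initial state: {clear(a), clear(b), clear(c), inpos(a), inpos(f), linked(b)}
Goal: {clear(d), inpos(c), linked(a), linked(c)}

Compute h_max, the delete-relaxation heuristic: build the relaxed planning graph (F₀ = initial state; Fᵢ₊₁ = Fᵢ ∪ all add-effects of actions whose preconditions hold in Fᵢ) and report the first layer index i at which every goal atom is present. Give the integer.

2

F0 = init (6 atoms)
F1 = F0 ∪ {inpos(b), inpos(c), inpos(d), linked(a), linked(c), linked(d), linked(f)}  (13 atoms)
F2 = F1 ∪ {clear(d), clear(f)}  (15 atoms)
goal ⊆ F2  ⇒  h_max = 2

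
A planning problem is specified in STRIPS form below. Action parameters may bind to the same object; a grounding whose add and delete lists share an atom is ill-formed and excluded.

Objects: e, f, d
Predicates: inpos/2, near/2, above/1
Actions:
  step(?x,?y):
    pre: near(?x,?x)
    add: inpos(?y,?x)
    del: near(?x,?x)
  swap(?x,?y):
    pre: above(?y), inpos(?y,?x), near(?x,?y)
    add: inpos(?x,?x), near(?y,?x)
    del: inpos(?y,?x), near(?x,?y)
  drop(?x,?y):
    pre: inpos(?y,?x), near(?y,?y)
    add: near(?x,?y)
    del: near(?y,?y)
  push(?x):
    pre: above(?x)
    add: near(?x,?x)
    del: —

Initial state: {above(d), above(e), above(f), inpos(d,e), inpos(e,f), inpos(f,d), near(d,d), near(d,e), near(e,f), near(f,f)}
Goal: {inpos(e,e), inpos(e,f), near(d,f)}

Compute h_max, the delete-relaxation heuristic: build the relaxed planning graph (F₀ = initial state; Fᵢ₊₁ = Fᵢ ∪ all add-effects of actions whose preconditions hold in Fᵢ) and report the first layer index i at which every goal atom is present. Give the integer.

F0 = init (10 atoms)
F1 = F0 ∪ {inpos(d,d), inpos(d,f), inpos(e,d), inpos(f,f), near(d,f), near(e,d), near(e,e)}  (17 atoms)
F2 = F1 ∪ {inpos(e,e), inpos(f,e), near(f,d), near(f,e)}  (21 atoms)
goal ⊆ F2  ⇒  h_max = 2

2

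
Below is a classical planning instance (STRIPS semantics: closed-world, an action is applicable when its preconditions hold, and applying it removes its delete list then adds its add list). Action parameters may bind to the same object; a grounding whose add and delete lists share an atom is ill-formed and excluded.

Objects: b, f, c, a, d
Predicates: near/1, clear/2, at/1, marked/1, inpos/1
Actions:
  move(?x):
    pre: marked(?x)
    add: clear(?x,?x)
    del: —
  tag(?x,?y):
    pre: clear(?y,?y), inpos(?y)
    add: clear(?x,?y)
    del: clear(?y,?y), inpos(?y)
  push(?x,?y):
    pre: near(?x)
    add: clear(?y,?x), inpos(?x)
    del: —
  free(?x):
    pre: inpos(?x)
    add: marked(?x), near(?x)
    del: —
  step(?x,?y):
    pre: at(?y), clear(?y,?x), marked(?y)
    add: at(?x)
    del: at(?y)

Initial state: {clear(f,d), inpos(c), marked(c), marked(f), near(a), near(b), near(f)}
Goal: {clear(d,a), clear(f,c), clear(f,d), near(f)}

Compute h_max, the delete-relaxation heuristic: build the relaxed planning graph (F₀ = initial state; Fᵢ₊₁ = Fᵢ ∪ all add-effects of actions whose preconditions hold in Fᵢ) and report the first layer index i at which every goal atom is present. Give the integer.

F0 = init (7 atoms)
F1 = F0 ∪ {clear(a,a), clear(a,b), clear(a,f), clear(b,a), clear(b,b), clear(b,f), clear(c,a), clear(c,b), clear(c,c), clear(c,f), clear(d,a), clear(d,b), clear(d,f), clear(f,a), clear(f,b), clear(f,f), inpos(a), inpos(b), inpos(f), near(c)}  (27 atoms)
F2 = F1 ∪ {clear(a,c), clear(b,c), clear(d,c), clear(f,c), marked(a), marked(b)}  (33 atoms)
goal ⊆ F2  ⇒  h_max = 2

2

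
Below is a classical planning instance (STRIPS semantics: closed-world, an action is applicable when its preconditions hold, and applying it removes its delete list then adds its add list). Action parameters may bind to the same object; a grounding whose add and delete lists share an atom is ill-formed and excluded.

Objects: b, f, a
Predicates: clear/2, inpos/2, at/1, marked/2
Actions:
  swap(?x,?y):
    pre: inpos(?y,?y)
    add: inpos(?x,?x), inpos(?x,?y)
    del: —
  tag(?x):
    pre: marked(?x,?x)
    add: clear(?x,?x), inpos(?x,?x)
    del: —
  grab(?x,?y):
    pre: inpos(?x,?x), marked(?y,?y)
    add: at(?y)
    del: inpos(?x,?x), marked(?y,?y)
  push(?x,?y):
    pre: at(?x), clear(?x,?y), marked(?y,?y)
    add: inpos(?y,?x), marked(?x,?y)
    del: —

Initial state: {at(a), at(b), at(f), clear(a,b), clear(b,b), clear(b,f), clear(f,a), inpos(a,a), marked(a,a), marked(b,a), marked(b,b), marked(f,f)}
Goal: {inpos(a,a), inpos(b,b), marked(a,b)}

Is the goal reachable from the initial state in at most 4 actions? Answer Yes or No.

Yes

1. swap(b,a)  →  {at(a), at(b), at(f), clear(a,b), clear(b,b), clear(b,f), clear(f,a), inpos(a,a), inpos(b,a), inpos(b,b), marked(a,a), marked(b,a), marked(b,b), marked(f,f)}
2. push(a,b)  →  {at(a), at(b), at(f), clear(a,b), clear(b,b), clear(b,f), clear(f,a), inpos(a,a), inpos(b,a), inpos(b,b), marked(a,a), marked(a,b), marked(b,a), marked(b,b), marked(f,f)}
optimal plan length = 2; 2 ≤ 4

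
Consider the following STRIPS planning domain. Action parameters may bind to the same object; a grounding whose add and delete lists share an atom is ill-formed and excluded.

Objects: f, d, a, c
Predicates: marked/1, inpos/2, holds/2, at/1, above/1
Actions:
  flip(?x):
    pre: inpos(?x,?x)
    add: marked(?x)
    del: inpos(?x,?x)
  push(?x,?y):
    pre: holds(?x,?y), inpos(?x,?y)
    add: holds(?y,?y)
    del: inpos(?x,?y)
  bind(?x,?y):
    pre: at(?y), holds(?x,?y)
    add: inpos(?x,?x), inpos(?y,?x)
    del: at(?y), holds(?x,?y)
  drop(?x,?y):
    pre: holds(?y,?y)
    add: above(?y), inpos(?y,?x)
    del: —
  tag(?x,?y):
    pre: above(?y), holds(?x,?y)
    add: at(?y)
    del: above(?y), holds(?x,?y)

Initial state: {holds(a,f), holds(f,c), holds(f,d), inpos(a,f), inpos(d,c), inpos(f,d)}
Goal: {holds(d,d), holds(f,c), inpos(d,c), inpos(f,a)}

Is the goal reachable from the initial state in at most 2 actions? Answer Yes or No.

No

1. push(f,d)  →  {holds(a,f), holds(d,d), holds(f,c), holds(f,d), inpos(a,f), inpos(d,c)}
2. push(a,f)  →  {holds(a,f), holds(d,d), holds(f,c), holds(f,d), holds(f,f), inpos(d,c)}
3. drop(a,f)  →  {above(f), holds(a,f), holds(d,d), holds(f,c), holds(f,d), holds(f,f), inpos(d,c), inpos(f,a)}
optimal plan length = 3; 3 > 2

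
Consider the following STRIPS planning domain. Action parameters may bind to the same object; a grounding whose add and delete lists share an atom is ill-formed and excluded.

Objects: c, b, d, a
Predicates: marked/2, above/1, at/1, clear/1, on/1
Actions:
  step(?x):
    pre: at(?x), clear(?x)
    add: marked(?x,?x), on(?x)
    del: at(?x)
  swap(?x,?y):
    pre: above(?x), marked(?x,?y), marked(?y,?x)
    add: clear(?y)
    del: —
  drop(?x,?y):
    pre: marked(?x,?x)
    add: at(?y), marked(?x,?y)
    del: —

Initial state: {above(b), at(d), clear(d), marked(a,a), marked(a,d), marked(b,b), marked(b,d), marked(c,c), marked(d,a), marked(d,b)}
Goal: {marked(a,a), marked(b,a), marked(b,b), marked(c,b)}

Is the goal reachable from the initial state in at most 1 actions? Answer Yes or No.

No

1. drop(c,b)  →  {above(b), at(b), at(d), clear(d), marked(a,a), marked(a,d), marked(b,b), marked(b,d), marked(c,b), marked(c,c), marked(d,a), marked(d,b)}
2. drop(b,a)  →  {above(b), at(a), at(b), at(d), clear(d), marked(a,a), marked(a,d), marked(b,a), marked(b,b), marked(b,d), marked(c,b), marked(c,c), marked(d,a), marked(d,b)}
optimal plan length = 2; 2 > 1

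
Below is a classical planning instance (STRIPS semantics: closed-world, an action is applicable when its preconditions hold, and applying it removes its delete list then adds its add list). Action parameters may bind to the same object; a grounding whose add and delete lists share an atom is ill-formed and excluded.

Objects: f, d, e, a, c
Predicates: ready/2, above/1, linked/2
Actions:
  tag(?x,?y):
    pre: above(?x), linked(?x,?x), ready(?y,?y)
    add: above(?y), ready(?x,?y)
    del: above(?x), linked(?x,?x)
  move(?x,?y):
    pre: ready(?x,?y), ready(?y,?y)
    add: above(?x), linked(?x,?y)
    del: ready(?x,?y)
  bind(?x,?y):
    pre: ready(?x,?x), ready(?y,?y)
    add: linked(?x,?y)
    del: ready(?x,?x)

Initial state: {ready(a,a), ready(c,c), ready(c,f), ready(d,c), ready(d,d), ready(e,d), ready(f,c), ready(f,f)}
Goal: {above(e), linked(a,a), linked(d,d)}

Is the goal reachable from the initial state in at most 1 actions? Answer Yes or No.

No

1. move(e,d)  →  {above(e), linked(e,d), ready(a,a), ready(c,c), ready(c,f), ready(d,c), ready(d,d), ready(f,c), ready(f,f)}
2. move(d,d)  →  {above(d), above(e), linked(d,d), linked(e,d), ready(a,a), ready(c,c), ready(c,f), ready(d,c), ready(f,c), ready(f,f)}
3. move(a,a)  →  {above(a), above(d), above(e), linked(a,a), linked(d,d), linked(e,d), ready(c,c), ready(c,f), ready(d,c), ready(f,c), ready(f,f)}
optimal plan length = 3; 3 > 1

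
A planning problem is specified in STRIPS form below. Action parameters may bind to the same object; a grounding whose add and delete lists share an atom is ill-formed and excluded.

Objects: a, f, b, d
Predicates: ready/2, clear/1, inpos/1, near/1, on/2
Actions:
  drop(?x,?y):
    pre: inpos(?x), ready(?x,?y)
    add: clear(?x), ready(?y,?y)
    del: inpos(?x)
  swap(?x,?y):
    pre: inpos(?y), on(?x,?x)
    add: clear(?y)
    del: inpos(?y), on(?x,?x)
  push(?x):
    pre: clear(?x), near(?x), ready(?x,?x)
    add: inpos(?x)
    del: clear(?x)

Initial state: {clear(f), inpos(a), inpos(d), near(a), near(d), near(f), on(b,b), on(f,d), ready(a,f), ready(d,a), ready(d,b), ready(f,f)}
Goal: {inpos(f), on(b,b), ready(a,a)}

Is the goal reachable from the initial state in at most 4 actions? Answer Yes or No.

1. drop(d,a)  →  {clear(d), clear(f), inpos(a), near(a), near(d), near(f), on(b,b), on(f,d), ready(a,a), ready(a,f), ready(d,a), ready(d,b), ready(f,f)}
2. push(f)  →  {clear(d), inpos(a), inpos(f), near(a), near(d), near(f), on(b,b), on(f,d), ready(a,a), ready(a,f), ready(d,a), ready(d,b), ready(f,f)}
optimal plan length = 2; 2 ≤ 4

Yes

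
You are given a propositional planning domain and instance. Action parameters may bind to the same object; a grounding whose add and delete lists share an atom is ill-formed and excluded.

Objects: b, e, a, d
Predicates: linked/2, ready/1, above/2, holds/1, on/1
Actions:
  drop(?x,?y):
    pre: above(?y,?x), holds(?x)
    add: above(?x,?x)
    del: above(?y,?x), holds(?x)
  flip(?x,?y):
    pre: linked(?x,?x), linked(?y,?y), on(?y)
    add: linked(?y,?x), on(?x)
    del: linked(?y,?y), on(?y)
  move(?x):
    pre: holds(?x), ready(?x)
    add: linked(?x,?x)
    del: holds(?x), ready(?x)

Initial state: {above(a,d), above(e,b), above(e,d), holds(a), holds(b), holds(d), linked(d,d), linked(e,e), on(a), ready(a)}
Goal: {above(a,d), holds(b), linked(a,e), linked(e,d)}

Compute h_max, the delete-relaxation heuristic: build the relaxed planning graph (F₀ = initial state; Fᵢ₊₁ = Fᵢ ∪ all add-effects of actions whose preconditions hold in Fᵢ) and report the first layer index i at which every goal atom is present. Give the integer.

F0 = init (10 atoms)
F1 = F0 ∪ {above(b,b), above(d,d), linked(a,a)}  (13 atoms)
F2 = F1 ∪ {linked(a,d), linked(a,e), on(d), on(e)}  (17 atoms)
F3 = F2 ∪ {linked(d,a), linked(d,e), linked(e,a), linked(e,d)}  (21 atoms)
goal ⊆ F3  ⇒  h_max = 3

3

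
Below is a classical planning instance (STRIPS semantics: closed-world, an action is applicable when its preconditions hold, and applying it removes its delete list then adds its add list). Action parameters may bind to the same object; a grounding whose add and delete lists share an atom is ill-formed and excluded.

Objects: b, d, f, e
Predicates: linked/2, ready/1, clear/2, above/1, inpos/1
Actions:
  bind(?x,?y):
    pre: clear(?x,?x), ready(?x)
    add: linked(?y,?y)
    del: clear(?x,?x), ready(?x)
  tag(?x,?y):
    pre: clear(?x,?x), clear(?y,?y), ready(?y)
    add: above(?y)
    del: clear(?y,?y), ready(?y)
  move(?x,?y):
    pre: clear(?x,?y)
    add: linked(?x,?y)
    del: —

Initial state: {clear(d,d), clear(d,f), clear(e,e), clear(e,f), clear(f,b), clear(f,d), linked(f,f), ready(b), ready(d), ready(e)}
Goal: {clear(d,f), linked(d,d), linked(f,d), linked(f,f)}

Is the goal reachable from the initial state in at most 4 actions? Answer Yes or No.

Yes

1. bind(d,d)  →  {clear(d,f), clear(e,e), clear(e,f), clear(f,b), clear(f,d), linked(d,d), linked(f,f), ready(b), ready(e)}
2. move(f,d)  →  {clear(d,f), clear(e,e), clear(e,f), clear(f,b), clear(f,d), linked(d,d), linked(f,d), linked(f,f), ready(b), ready(e)}
optimal plan length = 2; 2 ≤ 4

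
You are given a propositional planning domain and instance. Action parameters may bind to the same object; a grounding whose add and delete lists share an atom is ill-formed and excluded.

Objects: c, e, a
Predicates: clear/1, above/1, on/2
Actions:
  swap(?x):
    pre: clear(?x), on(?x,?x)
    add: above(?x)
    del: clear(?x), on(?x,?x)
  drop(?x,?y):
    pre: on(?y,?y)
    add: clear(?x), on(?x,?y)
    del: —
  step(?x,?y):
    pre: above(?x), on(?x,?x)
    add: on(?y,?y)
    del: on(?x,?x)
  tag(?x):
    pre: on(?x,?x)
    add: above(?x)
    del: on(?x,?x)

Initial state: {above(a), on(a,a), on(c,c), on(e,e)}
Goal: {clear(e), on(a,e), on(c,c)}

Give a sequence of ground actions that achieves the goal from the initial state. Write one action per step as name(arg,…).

drop(e,c); drop(a,e)

1. drop(e,c)  →  {above(a), clear(e), on(a,a), on(c,c), on(e,c), on(e,e)}
2. drop(a,e)  →  {above(a), clear(a), clear(e), on(a,a), on(a,e), on(c,c), on(e,c), on(e,e)}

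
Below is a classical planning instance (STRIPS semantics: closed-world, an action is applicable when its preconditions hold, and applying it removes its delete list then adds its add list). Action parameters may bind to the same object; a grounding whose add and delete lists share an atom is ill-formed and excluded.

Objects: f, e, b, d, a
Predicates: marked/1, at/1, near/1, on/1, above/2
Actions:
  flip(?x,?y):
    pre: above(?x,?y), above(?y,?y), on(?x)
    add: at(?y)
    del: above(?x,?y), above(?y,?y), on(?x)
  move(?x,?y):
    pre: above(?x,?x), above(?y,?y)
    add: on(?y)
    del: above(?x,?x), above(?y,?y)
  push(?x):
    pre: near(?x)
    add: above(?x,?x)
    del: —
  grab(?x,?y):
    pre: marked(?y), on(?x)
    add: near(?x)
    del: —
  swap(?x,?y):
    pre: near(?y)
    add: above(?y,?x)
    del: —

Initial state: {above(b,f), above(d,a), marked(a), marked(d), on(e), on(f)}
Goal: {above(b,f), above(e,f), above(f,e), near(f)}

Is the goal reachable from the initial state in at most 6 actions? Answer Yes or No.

1. grab(f,d)  →  {above(b,f), above(d,a), marked(a), marked(d), near(f), on(e), on(f)}
2. grab(e,d)  →  {above(b,f), above(d,a), marked(a), marked(d), near(e), near(f), on(e), on(f)}
3. swap(f,e)  →  {above(b,f), above(d,a), above(e,f), marked(a), marked(d), near(e), near(f), on(e), on(f)}
4. swap(e,f)  →  {above(b,f), above(d,a), above(e,f), above(f,e), marked(a), marked(d), near(e), near(f), on(e), on(f)}
optimal plan length = 4; 4 ≤ 6

Yes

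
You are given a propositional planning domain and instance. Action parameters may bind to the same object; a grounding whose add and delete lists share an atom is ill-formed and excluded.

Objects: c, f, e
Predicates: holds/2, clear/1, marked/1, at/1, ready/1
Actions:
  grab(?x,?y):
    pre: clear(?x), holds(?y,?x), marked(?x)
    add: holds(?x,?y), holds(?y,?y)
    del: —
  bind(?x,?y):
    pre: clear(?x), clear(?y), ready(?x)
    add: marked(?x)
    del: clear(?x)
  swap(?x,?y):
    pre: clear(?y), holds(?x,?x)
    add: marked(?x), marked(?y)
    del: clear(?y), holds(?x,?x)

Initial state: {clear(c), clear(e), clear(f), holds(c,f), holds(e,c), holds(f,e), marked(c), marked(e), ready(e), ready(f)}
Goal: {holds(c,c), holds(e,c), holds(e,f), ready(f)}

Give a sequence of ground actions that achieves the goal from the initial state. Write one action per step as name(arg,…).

grab(c,e); grab(e,c); grab(e,f)

1. grab(c,e)  →  {clear(c), clear(e), clear(f), holds(c,e), holds(c,f), holds(e,c), holds(e,e), holds(f,e), marked(c), marked(e), ready(e), ready(f)}
2. grab(e,c)  →  {clear(c), clear(e), clear(f), holds(c,c), holds(c,e), holds(c,f), holds(e,c), holds(e,e), holds(f,e), marked(c), marked(e), ready(e), ready(f)}
3. grab(e,f)  →  {clear(c), clear(e), clear(f), holds(c,c), holds(c,e), holds(c,f), holds(e,c), holds(e,e), holds(e,f), holds(f,e), holds(f,f), marked(c), marked(e), ready(e), ready(f)}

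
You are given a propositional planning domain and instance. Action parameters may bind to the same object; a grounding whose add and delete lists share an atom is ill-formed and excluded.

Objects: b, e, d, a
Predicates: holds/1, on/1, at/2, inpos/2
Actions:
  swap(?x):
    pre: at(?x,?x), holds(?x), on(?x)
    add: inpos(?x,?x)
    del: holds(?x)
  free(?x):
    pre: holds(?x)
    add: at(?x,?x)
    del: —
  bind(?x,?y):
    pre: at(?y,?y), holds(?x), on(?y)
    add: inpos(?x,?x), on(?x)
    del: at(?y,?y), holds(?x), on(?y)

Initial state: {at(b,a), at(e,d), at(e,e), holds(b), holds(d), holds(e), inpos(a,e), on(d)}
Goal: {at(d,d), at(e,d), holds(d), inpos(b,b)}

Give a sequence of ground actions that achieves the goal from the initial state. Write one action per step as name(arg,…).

1. free(d)  →  {at(b,a), at(d,d), at(e,d), at(e,e), holds(b), holds(d), holds(e), inpos(a,e), on(d)}
2. bind(b,d)  →  {at(b,a), at(e,d), at(e,e), holds(d), holds(e), inpos(a,e), inpos(b,b), on(b)}
3. free(d)  →  {at(b,a), at(d,d), at(e,d), at(e,e), holds(d), holds(e), inpos(a,e), inpos(b,b), on(b)}

free(d); bind(b,d); free(d)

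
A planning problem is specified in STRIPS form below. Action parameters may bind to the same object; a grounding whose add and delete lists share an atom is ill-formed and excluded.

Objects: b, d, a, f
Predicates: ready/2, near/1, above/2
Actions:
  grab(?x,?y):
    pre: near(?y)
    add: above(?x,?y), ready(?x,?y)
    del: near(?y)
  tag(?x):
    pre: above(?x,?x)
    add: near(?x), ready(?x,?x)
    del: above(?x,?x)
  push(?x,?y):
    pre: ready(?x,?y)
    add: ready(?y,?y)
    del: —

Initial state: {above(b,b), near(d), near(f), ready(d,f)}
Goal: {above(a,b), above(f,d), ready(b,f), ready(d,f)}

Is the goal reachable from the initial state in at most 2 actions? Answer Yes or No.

1. grab(b,f)  →  {above(b,b), above(b,f), near(d), ready(b,f), ready(d,f)}
2. grab(f,d)  →  {above(b,b), above(b,f), above(f,d), ready(b,f), ready(d,f), ready(f,d)}
3. tag(b)  →  {above(b,f), above(f,d), near(b), ready(b,b), ready(b,f), ready(d,f), ready(f,d)}
4. grab(a,b)  →  {above(a,b), above(b,f), above(f,d), ready(a,b), ready(b,b), ready(b,f), ready(d,f), ready(f,d)}
optimal plan length = 4; 4 > 2

No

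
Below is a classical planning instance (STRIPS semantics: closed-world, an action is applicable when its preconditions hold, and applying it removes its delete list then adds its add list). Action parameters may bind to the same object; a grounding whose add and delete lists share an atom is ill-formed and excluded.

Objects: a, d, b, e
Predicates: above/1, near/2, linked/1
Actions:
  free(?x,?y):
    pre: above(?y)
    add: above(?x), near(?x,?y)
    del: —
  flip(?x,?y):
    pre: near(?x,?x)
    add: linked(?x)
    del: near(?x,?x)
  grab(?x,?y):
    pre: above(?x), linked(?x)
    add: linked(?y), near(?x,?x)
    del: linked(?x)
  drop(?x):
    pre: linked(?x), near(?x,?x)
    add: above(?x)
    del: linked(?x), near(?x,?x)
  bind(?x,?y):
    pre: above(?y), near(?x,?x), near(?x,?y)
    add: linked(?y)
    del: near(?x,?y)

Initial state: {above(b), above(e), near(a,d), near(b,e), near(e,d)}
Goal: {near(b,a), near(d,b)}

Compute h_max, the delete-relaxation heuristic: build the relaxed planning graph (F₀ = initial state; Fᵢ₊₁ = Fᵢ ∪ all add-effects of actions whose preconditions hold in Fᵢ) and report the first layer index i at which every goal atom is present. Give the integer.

2

F0 = init (5 atoms)
F1 = F0 ∪ {above(a), above(d), near(a,b), near(a,e), near(b,b), near(d,b), near(d,e), near(e,b), near(e,e)}  (14 atoms)
F2 = F1 ∪ {linked(b), linked(d), linked(e), near(a,a), near(b,a), near(b,d), near(d,a), near(d,d), near(e,a)}  (23 atoms)
goal ⊆ F2  ⇒  h_max = 2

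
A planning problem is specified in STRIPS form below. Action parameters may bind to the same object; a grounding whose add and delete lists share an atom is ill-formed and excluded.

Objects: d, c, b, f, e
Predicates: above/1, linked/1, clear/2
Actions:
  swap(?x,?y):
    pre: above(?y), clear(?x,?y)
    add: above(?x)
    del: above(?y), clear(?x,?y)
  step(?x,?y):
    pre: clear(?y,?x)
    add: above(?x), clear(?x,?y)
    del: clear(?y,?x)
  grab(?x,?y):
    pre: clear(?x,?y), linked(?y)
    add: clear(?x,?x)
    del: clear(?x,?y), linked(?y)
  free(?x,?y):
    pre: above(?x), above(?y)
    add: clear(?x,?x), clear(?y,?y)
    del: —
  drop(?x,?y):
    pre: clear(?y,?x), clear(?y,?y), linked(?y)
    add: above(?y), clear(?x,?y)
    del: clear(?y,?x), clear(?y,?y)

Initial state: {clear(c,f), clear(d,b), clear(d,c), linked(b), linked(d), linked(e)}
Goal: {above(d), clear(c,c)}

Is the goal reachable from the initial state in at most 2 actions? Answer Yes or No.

1. step(c,d)  →  {above(c), clear(c,d), clear(c,f), clear(d,b), linked(b), linked(d), linked(e)}
2. step(d,c)  →  {above(c), above(d), clear(c,f), clear(d,b), clear(d,c), linked(b), linked(d), linked(e)}
3. free(d,c)  →  {above(c), above(d), clear(c,c), clear(c,f), clear(d,b), clear(d,c), clear(d,d), linked(b), linked(d), linked(e)}
optimal plan length = 3; 3 > 2

No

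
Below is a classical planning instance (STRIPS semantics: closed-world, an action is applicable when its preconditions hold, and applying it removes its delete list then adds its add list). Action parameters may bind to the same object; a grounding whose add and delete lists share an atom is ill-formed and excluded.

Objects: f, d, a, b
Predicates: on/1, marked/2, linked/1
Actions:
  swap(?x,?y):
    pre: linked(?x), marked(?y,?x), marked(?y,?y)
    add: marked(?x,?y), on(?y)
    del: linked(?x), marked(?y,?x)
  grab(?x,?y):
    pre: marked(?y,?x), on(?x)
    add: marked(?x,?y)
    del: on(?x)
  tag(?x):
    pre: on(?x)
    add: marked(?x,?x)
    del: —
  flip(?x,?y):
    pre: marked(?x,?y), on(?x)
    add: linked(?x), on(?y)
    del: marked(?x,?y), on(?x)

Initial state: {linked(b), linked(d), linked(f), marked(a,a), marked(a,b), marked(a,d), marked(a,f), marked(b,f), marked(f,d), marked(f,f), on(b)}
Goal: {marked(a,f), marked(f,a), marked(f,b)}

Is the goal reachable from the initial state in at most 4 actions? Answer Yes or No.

1. swap(f,a)  →  {linked(b), linked(d), marked(a,a), marked(a,b), marked(a,d), marked(b,f), marked(f,a), marked(f,d), marked(f,f), on(a), on(b)}
2. swap(d,f)  →  {linked(b), marked(a,a), marked(a,b), marked(a,d), marked(b,f), marked(d,f), marked(f,a), marked(f,f), on(a), on(b), on(f)}
3. grab(f,b)  →  {linked(b), marked(a,a), marked(a,b), marked(a,d), marked(b,f), marked(d,f), marked(f,a), marked(f,b), marked(f,f), on(a), on(b)}
4. grab(a,f)  →  {linked(b), marked(a,a), marked(a,b), marked(a,d), marked(a,f), marked(b,f), marked(d,f), marked(f,a), marked(f,b), marked(f,f), on(b)}
optimal plan length = 4; 4 ≤ 4

Yes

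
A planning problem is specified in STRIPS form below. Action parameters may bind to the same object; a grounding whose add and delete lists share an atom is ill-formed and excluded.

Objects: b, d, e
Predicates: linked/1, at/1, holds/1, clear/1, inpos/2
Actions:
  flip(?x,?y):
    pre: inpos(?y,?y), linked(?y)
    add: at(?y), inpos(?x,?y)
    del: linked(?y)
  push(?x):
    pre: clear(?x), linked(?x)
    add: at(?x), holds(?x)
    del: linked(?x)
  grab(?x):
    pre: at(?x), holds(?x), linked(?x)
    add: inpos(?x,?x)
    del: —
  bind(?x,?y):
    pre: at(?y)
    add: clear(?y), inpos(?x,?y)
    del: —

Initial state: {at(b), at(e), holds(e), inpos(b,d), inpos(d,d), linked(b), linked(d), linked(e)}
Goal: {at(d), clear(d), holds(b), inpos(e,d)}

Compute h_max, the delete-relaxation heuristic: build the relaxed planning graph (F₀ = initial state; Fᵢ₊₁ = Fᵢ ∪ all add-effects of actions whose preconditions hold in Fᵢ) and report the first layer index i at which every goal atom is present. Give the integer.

F0 = init (8 atoms)
F1 = F0 ∪ {at(d), clear(b), clear(e), inpos(b,b), inpos(b,e), inpos(d,b), inpos(d,e), inpos(e,b), inpos(e,d), inpos(e,e)}  (18 atoms)
F2 = F1 ∪ {clear(d), holds(b)}  (20 atoms)
goal ⊆ F2  ⇒  h_max = 2

2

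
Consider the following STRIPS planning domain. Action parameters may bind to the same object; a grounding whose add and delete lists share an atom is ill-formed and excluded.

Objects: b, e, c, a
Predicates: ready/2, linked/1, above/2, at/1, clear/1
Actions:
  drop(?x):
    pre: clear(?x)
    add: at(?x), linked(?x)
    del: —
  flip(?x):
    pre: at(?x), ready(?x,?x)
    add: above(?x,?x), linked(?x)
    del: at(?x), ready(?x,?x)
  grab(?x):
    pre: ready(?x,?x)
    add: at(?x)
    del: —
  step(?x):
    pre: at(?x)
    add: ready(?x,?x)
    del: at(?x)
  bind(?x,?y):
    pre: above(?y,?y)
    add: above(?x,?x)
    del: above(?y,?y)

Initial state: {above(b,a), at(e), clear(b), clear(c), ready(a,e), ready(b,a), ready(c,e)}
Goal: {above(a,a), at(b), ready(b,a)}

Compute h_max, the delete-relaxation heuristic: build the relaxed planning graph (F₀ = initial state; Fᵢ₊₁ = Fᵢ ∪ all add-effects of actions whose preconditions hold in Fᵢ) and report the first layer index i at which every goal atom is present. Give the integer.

3

F0 = init (7 atoms)
F1 = F0 ∪ {at(b), at(c), linked(b), linked(c), ready(e,e)}  (12 atoms)
F2 = F1 ∪ {above(e,e), linked(e), ready(b,b), ready(c,c)}  (16 atoms)
F3 = F2 ∪ {above(a,a), above(b,b), above(c,c)}  (19 atoms)
goal ⊆ F3  ⇒  h_max = 3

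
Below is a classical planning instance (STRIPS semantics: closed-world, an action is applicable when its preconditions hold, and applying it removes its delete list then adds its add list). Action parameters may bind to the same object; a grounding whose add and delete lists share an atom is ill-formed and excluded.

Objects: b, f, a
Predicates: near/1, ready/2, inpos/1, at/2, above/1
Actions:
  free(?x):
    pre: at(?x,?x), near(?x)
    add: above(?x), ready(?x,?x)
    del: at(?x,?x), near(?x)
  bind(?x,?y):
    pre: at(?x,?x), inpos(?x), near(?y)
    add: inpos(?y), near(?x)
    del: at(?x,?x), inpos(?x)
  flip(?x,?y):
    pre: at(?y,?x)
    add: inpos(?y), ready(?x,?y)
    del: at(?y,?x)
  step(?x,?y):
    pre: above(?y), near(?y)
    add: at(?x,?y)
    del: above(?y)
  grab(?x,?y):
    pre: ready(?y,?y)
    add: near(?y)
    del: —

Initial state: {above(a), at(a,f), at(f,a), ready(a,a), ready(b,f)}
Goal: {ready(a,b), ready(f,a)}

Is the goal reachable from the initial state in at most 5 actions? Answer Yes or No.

Yes

1. flip(f,a)  →  {above(a), at(f,a), inpos(a), ready(a,a), ready(b,f), ready(f,a)}
2. grab(b,a)  →  {above(a), at(f,a), inpos(a), near(a), ready(a,a), ready(b,f), ready(f,a)}
3. step(b,a)  →  {at(b,a), at(f,a), inpos(a), near(a), ready(a,a), ready(b,f), ready(f,a)}
4. flip(a,b)  →  {at(f,a), inpos(a), inpos(b), near(a), ready(a,a), ready(a,b), ready(b,f), ready(f,a)}
optimal plan length = 4; 4 ≤ 5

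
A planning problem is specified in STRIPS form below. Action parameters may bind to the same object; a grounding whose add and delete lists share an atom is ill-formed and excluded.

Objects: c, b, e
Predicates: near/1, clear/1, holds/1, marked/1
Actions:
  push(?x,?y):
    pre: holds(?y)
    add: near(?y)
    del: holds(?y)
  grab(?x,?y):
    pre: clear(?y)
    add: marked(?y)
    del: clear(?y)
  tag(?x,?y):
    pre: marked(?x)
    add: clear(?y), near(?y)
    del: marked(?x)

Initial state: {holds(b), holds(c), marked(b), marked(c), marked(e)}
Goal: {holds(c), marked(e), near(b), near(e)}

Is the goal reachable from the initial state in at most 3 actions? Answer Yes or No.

1. push(c,b)  →  {holds(c), marked(b), marked(c), marked(e), near(b)}
2. tag(c,e)  →  {clear(e), holds(c), marked(b), marked(e), near(b), near(e)}
optimal plan length = 2; 2 ≤ 3

Yes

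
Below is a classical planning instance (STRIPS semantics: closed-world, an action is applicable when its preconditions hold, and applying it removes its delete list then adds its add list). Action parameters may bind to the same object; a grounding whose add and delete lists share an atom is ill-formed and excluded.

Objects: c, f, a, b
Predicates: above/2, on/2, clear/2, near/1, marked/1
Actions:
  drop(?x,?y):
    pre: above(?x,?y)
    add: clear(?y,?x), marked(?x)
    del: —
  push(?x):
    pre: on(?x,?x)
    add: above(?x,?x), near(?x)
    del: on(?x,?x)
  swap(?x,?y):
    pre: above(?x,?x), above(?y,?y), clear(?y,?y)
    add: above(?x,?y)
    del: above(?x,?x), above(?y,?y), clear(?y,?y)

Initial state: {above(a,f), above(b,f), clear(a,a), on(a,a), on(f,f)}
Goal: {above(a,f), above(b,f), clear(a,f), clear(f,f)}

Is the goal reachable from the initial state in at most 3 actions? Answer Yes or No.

No

1. push(f)  →  {above(a,f), above(b,f), above(f,f), clear(a,a), near(f), on(a,a)}
2. drop(f,f)  →  {above(a,f), above(b,f), above(f,f), clear(a,a), clear(f,f), marked(f), near(f), on(a,a)}
3. push(a)  →  {above(a,a), above(a,f), above(b,f), above(f,f), clear(a,a), clear(f,f), marked(f), near(a), near(f)}
4. swap(f,a)  →  {above(a,f), above(b,f), above(f,a), clear(f,f), marked(f), near(a), near(f)}
5. drop(f,a)  →  {above(a,f), above(b,f), above(f,a), clear(a,f), clear(f,f), marked(f), near(a), near(f)}
optimal plan length = 5; 5 > 3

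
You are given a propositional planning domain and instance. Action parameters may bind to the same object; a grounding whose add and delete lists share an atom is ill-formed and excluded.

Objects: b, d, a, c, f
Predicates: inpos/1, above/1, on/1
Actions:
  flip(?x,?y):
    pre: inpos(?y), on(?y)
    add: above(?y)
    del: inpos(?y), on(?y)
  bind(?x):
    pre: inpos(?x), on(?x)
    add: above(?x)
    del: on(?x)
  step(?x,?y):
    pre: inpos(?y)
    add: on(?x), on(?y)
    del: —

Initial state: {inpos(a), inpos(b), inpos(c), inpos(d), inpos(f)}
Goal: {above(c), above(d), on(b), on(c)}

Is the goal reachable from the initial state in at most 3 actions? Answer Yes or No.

No

1. step(b,c)  →  {inpos(a), inpos(b), inpos(c), inpos(d), inpos(f), on(b), on(c)}
2. flip(b,c)  →  {above(c), inpos(a), inpos(b), inpos(d), inpos(f), on(b)}
3. step(c,d)  →  {above(c), inpos(a), inpos(b), inpos(d), inpos(f), on(b), on(c), on(d)}
4. flip(b,d)  →  {above(c), above(d), inpos(a), inpos(b), inpos(f), on(b), on(c)}
optimal plan length = 4; 4 > 3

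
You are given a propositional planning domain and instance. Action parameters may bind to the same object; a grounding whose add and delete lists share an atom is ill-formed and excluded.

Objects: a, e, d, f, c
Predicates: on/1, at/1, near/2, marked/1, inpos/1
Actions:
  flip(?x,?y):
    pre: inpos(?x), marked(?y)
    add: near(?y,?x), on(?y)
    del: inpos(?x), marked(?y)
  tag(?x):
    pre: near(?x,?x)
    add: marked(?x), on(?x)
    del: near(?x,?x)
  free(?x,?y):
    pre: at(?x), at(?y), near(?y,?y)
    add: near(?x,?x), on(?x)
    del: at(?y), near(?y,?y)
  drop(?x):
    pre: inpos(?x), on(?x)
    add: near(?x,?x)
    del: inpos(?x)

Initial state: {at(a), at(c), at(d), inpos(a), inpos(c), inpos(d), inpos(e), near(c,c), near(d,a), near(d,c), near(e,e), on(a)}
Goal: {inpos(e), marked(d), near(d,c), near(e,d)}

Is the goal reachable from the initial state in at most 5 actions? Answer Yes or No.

1. tag(e)  →  {at(a), at(c), at(d), inpos(a), inpos(c), inpos(d), inpos(e), marked(e), near(c,c), near(d,a), near(d,c), on(a), on(e)}
2. flip(d,e)  →  {at(a), at(c), at(d), inpos(a), inpos(c), inpos(e), near(c,c), near(d,a), near(d,c), near(e,d), on(a), on(e)}
3. free(d,c)  →  {at(a), at(d), inpos(a), inpos(c), inpos(e), near(d,a), near(d,c), near(d,d), near(e,d), on(a), on(d), on(e)}
4. tag(d)  →  {at(a), at(d), inpos(a), inpos(c), inpos(e), marked(d), near(d,a), near(d,c), near(e,d), on(a), on(d), on(e)}
optimal plan length = 4; 4 ≤ 5

Yes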